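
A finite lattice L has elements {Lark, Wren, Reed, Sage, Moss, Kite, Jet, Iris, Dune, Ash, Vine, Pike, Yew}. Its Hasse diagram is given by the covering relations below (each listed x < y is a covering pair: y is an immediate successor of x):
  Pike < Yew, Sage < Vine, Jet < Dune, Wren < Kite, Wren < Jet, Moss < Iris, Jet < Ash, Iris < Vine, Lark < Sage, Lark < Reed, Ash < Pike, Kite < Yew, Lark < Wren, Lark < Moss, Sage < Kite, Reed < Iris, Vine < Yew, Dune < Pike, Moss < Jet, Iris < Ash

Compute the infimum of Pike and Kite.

Common lower bounds of {Pike, Kite}: Lark, Wren.
The greatest among these is Wren.

Wren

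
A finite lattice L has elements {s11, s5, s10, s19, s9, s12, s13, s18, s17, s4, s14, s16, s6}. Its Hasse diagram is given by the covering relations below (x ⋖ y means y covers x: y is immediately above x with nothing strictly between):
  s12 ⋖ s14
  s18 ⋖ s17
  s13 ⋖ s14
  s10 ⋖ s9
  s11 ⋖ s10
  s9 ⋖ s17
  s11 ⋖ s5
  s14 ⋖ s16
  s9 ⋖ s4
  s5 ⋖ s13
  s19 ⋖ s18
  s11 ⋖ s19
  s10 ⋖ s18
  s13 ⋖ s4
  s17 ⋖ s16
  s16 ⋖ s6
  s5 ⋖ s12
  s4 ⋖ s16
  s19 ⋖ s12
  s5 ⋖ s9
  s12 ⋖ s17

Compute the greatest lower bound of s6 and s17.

s17

Common lower bounds of {s6, s17}: s10, s11, s12, s17, s18, s19, s5, s9.
The greatest among these is s17.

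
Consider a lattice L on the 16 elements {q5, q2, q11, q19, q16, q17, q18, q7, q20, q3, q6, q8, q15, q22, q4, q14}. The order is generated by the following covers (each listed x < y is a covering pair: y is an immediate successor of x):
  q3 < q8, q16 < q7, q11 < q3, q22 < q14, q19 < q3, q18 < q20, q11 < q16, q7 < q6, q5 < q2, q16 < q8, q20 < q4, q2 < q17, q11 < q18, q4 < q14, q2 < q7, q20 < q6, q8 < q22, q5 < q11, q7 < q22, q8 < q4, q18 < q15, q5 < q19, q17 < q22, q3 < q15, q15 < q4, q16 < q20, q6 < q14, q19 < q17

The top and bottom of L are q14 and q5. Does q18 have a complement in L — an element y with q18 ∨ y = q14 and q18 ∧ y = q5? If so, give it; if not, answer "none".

q17

Need y with q18 ∨ y = q14 and q18 ∧ y = q5.
Checking each element gives: q17.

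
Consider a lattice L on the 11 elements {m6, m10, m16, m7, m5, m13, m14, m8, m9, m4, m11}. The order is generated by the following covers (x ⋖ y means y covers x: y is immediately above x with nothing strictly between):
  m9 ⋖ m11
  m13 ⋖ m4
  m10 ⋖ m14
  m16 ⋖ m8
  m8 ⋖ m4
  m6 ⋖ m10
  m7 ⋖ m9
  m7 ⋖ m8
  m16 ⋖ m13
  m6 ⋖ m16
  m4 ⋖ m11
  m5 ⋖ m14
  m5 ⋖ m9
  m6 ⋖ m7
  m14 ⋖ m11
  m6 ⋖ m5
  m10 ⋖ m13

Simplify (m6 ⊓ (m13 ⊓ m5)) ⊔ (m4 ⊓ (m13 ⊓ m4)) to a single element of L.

m13

m13 ∧ m5 = m6
m6 ∧ m6 = m6
m13 ∧ m4 = m13
m4 ∧ m13 = m13
m6 ∨ m13 = m13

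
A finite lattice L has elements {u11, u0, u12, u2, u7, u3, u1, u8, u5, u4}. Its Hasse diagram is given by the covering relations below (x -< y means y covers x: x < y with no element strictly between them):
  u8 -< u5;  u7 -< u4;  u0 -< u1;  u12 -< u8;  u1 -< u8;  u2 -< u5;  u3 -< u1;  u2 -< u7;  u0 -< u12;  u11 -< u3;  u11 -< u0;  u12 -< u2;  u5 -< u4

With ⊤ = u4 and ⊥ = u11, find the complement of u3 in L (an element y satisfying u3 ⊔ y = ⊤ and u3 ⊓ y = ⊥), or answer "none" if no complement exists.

u7

Need y with u3 ∨ y = u4 and u3 ∧ y = u11.
Checking each element gives: u7.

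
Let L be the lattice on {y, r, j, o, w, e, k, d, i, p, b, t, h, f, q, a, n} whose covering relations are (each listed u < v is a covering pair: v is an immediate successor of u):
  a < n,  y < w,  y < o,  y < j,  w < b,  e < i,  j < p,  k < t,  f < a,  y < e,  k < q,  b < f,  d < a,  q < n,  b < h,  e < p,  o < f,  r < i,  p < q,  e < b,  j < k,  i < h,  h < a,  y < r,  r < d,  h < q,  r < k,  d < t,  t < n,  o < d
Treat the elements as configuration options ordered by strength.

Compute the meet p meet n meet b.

e

Common lower bounds of {p, n, b}: e, y.
The greatest among these is e.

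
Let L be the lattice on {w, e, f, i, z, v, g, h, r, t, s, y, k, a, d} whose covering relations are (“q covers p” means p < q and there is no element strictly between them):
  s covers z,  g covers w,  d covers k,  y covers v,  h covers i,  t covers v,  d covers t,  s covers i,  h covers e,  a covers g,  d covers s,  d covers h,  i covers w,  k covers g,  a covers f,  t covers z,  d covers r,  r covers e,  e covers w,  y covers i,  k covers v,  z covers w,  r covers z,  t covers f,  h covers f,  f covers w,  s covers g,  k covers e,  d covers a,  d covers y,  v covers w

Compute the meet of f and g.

w

Common lower bounds of {f, g}: w.
The greatest among these is w.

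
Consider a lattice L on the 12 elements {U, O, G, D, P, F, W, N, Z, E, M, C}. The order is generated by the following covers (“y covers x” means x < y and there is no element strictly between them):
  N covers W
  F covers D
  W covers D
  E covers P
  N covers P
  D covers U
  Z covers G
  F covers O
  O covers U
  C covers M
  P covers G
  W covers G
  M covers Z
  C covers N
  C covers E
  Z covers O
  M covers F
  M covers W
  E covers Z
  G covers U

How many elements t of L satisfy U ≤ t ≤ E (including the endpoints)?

The interval [U, E] = {E, G, O, P, U, Z}, which has 6 elements.

6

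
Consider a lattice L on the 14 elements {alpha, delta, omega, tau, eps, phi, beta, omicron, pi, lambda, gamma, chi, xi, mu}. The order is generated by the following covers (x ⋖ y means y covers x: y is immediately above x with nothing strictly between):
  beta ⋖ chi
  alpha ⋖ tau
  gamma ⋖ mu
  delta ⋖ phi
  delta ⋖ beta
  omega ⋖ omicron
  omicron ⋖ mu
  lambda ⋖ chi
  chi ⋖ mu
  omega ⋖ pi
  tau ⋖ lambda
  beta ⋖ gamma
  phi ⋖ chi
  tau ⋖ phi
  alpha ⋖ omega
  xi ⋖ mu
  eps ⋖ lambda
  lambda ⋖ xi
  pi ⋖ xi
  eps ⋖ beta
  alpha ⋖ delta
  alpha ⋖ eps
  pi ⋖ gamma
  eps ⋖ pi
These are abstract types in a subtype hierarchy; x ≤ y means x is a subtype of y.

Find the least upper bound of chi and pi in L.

mu

Common upper bounds of {chi, pi}: mu.
The least among these is mu.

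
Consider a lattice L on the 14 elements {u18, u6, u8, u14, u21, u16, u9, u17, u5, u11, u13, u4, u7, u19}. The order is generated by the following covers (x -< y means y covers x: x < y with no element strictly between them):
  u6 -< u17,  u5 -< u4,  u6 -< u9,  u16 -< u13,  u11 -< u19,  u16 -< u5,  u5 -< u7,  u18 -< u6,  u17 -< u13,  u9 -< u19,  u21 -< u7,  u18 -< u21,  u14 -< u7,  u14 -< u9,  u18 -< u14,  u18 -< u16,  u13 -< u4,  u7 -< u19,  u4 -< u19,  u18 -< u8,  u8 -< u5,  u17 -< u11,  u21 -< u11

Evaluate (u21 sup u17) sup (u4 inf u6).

u11

u21 ∨ u17 = u11
u4 ∧ u6 = u6
u11 ∨ u6 = u11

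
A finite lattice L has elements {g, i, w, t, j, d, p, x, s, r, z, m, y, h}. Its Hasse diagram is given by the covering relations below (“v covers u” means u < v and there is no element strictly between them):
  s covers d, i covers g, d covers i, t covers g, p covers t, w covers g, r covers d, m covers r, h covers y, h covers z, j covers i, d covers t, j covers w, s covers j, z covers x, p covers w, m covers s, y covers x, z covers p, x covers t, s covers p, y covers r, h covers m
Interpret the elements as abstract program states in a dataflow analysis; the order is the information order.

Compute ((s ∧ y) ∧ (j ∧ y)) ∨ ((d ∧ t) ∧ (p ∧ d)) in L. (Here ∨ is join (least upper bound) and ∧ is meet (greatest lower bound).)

d

s ∧ y = d
j ∧ y = i
d ∧ i = i
d ∧ t = t
p ∧ d = t
t ∧ t = t
i ∨ t = d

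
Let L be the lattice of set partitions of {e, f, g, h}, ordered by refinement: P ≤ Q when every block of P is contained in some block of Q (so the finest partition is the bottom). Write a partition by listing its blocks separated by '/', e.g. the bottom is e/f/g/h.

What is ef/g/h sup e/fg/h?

Common upper bounds of {ef/g/h, e/fg/h}: efg/h, efgh.
The least among these is efg/h.

efg/h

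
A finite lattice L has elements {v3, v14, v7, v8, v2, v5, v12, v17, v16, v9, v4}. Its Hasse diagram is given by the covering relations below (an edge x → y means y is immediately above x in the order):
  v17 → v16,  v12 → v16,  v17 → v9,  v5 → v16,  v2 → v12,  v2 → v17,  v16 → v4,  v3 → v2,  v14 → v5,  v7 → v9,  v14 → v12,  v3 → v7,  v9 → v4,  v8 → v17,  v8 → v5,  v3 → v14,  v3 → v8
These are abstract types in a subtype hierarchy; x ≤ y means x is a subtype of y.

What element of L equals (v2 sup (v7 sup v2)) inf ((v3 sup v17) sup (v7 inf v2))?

v17

v7 ∨ v2 = v9
v2 ∨ v9 = v9
v3 ∨ v17 = v17
v7 ∧ v2 = v3
v17 ∨ v3 = v17
v9 ∧ v17 = v17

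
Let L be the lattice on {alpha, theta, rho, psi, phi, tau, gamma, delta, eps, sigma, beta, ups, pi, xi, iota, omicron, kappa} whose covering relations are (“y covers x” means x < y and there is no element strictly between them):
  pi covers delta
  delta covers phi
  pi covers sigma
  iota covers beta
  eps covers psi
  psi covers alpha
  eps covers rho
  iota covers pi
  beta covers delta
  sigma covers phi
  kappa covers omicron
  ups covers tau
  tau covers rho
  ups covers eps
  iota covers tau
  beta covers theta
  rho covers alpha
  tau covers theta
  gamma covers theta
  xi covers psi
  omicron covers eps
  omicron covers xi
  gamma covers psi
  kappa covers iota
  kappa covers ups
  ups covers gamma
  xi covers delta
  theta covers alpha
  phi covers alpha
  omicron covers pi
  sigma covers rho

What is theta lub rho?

tau

Common upper bounds of {theta, rho}: iota, kappa, tau, ups.
The least among these is tau.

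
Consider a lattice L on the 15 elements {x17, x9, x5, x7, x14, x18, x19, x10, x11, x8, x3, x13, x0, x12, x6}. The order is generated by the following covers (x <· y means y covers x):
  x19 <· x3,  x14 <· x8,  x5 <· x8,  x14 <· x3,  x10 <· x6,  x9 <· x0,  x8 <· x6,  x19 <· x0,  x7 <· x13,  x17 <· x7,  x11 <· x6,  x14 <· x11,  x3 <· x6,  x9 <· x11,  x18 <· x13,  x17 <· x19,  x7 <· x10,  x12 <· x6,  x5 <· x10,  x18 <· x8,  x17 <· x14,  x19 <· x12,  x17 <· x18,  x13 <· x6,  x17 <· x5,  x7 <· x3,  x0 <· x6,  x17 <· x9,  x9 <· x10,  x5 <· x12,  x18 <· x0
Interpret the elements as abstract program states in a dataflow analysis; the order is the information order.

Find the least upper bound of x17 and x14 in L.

x14

Common upper bounds of {x17, x14}: x11, x14, x3, x6, x8.
The least among these is x14.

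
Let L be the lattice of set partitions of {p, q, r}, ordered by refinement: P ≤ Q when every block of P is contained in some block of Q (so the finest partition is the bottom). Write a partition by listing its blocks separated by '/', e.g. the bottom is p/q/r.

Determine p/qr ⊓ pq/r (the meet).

p/q/r

The meet (common refinement) of p/qr and pq/r intersects blocks pairwise, giving p/q/r.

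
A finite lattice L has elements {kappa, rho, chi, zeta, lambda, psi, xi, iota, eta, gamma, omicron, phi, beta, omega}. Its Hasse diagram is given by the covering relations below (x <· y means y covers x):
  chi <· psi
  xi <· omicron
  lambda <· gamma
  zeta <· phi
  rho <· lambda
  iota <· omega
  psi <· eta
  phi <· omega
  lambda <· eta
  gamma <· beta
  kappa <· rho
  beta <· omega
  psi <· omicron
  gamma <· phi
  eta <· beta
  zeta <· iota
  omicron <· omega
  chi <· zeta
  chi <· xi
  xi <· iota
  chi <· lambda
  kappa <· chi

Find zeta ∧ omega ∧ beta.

chi

Common lower bounds of {zeta, omega, beta}: chi, kappa.
The greatest among these is chi.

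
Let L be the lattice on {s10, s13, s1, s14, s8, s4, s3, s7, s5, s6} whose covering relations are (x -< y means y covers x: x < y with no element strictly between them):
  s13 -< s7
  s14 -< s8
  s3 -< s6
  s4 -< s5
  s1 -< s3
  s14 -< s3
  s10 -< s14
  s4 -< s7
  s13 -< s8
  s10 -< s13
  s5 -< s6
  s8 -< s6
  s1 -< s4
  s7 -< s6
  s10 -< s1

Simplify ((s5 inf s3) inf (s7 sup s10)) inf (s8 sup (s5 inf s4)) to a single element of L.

s5 ∧ s3 = s1
s7 ∨ s10 = s7
s1 ∧ s7 = s1
s5 ∧ s4 = s4
s8 ∨ s4 = s6
s1 ∧ s6 = s1

s1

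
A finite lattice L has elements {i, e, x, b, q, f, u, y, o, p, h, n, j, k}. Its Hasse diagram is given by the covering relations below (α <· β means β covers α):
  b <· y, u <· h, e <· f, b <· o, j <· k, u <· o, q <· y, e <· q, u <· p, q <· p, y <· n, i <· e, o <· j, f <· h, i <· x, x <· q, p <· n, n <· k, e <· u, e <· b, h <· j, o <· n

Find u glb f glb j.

Common lower bounds of {u, f, j}: e, i.
The greatest among these is e.

e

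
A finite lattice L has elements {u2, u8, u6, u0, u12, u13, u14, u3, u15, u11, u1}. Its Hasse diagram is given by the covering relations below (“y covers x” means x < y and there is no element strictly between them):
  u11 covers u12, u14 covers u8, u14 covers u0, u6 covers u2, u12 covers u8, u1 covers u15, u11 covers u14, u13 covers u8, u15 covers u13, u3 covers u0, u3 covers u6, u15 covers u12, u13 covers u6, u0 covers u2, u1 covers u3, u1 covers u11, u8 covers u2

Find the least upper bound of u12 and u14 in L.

u11

Common upper bounds of {u12, u14}: u1, u11.
The least among these is u11.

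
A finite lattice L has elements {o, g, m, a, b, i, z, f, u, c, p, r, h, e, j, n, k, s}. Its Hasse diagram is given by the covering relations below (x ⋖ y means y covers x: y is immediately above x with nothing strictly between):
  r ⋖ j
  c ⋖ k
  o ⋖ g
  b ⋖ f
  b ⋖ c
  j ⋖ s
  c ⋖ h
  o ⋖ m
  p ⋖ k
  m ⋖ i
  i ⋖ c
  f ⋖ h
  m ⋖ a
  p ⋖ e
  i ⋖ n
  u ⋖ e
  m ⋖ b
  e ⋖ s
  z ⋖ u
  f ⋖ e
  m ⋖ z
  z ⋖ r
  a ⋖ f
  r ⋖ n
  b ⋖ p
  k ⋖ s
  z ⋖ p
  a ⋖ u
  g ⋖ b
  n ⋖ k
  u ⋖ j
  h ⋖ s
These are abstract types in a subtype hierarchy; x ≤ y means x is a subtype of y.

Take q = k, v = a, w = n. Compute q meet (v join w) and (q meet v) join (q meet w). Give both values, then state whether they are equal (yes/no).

k; n; no

v join w = s, so q meet (v join w) = k meet s = k.
q meet v = m and q meet w = n, so (q meet v) join (q meet w) = m join n = n.
Equal: no.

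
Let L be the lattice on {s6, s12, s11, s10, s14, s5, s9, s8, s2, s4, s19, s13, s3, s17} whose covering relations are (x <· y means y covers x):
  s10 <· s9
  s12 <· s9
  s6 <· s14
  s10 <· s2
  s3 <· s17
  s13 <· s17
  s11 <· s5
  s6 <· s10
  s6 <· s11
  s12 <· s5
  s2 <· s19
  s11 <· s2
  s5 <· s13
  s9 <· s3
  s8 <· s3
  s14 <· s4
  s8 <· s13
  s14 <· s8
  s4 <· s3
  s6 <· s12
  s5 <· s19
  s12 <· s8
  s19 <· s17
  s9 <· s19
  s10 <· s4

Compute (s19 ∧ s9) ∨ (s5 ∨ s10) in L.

s19 ∧ s9 = s9
s5 ∨ s10 = s19
s9 ∨ s19 = s19

s19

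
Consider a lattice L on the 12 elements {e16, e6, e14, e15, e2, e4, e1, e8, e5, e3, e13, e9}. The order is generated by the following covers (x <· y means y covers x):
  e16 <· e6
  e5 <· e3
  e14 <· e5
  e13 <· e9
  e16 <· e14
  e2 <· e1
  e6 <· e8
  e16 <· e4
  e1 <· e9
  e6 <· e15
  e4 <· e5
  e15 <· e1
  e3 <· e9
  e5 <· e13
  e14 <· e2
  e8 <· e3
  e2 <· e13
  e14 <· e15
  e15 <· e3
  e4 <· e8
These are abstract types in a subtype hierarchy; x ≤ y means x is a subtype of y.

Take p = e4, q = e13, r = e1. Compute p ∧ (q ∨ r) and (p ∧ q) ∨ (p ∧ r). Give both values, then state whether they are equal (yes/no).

e4; e4; yes

q ∨ r = e9, so p ∧ (q ∨ r) = e4 ∧ e9 = e4.
p ∧ q = e4 and p ∧ r = e16, so (p ∧ q) ∨ (p ∧ r) = e4 ∨ e16 = e4.
Equal: yes.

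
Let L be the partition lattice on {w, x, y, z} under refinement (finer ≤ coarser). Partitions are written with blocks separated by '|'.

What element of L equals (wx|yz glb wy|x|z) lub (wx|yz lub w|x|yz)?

wx|yz ∧ wy|x|z = w|x|y|z
wx|yz ∨ w|x|yz = wx|yz
w|x|y|z ∨ wx|yz = wx|yz

wx|yz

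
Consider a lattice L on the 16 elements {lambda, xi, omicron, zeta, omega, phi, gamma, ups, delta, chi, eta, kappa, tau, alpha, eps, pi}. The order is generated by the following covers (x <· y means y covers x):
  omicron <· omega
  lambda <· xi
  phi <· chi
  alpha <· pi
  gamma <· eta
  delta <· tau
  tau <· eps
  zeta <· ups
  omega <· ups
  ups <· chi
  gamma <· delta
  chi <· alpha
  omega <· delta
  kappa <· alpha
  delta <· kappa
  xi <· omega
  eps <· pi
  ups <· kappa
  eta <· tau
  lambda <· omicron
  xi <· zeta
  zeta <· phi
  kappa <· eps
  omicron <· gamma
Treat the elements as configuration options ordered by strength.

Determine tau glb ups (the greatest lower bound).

Common lower bounds of {tau, ups}: lambda, omega, omicron, xi.
The greatest among these is omega.

omega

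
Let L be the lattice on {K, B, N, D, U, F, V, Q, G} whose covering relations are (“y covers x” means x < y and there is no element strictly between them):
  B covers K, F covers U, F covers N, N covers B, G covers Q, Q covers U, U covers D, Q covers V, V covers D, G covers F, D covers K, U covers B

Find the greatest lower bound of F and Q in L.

Common lower bounds of {F, Q}: B, D, K, U.
The greatest among these is U.

U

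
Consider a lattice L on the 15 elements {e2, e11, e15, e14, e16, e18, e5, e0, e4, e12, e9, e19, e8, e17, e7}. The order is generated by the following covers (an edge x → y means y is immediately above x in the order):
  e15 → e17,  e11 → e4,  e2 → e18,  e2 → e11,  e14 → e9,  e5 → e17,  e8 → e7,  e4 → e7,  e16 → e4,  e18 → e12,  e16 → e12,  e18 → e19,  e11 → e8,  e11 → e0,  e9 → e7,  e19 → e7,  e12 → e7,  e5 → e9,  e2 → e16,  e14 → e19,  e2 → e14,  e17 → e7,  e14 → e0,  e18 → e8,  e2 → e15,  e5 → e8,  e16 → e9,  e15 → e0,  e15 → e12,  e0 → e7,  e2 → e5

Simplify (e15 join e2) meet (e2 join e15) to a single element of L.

e15

e15 ∨ e2 = e15
e2 ∨ e15 = e15
e15 ∧ e15 = e15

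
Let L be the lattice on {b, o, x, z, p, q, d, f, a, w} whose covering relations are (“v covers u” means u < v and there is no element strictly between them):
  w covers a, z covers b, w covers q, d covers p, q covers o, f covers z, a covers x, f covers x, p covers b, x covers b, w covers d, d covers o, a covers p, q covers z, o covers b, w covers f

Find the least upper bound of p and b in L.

p

Common upper bounds of {p, b}: a, d, p, w.
The least among these is p.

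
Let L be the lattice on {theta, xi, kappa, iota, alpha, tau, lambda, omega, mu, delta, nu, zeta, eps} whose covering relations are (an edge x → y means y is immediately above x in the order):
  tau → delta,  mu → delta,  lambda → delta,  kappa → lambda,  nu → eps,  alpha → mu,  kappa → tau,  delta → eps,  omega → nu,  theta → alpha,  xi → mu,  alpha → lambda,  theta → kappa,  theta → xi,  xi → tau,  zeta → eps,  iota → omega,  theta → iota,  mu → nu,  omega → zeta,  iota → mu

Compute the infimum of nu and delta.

Common lower bounds of {nu, delta}: alpha, iota, mu, theta, xi.
The greatest among these is mu.

mu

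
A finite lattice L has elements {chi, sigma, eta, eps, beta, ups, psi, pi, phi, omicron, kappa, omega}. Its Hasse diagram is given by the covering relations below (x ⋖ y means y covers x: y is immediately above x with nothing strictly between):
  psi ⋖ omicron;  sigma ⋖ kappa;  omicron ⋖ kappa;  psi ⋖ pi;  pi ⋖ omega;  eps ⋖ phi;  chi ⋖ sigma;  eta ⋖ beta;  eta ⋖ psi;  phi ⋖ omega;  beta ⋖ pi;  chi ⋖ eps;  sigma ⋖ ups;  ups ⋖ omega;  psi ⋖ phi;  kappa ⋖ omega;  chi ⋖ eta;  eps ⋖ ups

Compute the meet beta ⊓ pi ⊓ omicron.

eta

Common lower bounds of {beta, pi, omicron}: chi, eta.
The greatest among these is eta.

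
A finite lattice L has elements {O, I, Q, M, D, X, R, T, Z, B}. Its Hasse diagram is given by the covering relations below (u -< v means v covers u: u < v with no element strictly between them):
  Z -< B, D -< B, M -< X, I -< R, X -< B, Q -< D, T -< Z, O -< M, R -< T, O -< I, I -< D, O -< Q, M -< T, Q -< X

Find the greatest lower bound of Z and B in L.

Z

Common lower bounds of {Z, B}: I, M, O, R, T, Z.
The greatest among these is Z.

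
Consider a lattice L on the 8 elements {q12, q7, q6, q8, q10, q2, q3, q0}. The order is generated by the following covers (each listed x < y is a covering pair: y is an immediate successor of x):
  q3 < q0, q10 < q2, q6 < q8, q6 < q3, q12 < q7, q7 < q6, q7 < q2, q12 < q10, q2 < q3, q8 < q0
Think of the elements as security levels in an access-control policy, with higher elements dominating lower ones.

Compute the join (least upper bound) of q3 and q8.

q0

Common upper bounds of {q3, q8}: q0.
The least among these is q0.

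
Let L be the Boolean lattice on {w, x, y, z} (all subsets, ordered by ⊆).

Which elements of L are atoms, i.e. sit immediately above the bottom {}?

The atoms are exactly the elements that cover {}: {w}, {x}, {y}, {z}.

{w}, {x}, {y}, {z}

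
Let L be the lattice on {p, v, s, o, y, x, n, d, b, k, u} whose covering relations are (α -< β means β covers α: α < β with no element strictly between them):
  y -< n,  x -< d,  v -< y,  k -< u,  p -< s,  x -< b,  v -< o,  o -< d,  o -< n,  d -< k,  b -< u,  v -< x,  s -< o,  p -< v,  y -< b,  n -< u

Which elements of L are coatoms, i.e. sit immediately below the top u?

The coatoms are exactly the elements covered by u: b, k, n.

b, k, n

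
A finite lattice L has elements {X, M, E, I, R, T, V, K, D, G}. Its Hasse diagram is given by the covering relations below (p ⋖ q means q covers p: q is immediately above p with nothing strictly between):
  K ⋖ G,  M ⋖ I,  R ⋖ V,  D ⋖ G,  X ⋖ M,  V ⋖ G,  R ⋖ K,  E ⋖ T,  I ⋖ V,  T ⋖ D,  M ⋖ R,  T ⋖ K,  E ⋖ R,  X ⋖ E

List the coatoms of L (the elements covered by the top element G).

The coatoms are exactly the elements covered by G: D, K, V.

D, K, V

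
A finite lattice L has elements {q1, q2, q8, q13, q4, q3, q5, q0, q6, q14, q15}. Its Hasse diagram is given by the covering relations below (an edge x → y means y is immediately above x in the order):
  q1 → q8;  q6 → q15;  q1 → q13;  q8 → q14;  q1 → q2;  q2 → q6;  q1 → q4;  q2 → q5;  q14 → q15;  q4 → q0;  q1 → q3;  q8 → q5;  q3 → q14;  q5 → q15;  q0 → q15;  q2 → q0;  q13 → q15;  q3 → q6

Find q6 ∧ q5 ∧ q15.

q2

Common lower bounds of {q6, q5, q15}: q1, q2.
The greatest among these is q2.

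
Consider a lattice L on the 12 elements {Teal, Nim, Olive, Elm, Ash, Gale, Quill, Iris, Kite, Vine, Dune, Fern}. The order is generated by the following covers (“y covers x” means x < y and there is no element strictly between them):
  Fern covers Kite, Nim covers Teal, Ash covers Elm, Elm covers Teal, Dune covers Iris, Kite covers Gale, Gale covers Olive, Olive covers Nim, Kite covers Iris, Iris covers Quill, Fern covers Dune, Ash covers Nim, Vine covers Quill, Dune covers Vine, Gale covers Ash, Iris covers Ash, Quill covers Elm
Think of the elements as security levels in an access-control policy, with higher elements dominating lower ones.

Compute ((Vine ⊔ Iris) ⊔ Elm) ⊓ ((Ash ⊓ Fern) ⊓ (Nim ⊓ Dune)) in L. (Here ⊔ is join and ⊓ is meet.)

Vine ∨ Iris = Dune
Dune ∨ Elm = Dune
Ash ∧ Fern = Ash
Nim ∧ Dune = Nim
Ash ∧ Nim = Nim
Dune ∧ Nim = Nim

Nim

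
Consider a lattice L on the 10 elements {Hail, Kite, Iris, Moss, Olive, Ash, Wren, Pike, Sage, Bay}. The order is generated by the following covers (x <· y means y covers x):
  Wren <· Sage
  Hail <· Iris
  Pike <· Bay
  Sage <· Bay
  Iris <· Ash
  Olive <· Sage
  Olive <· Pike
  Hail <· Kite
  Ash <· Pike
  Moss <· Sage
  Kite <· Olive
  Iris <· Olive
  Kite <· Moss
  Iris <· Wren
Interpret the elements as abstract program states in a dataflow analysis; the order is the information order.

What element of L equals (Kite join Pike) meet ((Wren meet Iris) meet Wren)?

Kite ∨ Pike = Pike
Wren ∧ Iris = Iris
Iris ∧ Wren = Iris
Pike ∧ Iris = Iris

Iris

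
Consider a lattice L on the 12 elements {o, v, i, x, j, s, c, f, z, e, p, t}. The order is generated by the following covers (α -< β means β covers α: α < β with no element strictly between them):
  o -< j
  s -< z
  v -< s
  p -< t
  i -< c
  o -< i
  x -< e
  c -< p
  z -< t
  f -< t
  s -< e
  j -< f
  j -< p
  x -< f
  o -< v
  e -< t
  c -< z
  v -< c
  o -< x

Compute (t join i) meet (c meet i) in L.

t ∨ i = t
c ∧ i = i
t ∧ i = i

i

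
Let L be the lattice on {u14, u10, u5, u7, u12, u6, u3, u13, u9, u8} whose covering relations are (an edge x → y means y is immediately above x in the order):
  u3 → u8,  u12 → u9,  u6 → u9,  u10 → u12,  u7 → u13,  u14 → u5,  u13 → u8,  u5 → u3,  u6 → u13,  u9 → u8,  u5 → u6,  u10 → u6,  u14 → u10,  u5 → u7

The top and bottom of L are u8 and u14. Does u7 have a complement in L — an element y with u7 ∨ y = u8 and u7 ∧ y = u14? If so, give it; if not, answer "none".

u12

Need y with u7 ∨ y = u8 and u7 ∧ y = u14.
Checking each element gives: u12.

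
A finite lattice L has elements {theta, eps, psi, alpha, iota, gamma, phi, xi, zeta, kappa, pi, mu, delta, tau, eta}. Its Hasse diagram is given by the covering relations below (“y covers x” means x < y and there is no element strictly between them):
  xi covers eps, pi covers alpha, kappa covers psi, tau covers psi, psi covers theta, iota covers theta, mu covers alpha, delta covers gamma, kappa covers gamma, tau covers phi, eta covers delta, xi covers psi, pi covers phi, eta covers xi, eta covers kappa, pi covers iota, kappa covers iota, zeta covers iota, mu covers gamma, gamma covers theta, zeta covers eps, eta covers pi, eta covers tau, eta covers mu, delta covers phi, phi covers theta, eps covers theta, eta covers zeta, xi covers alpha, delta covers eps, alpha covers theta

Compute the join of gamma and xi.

Common upper bounds of {gamma, xi}: eta.
The least among these is eta.

eta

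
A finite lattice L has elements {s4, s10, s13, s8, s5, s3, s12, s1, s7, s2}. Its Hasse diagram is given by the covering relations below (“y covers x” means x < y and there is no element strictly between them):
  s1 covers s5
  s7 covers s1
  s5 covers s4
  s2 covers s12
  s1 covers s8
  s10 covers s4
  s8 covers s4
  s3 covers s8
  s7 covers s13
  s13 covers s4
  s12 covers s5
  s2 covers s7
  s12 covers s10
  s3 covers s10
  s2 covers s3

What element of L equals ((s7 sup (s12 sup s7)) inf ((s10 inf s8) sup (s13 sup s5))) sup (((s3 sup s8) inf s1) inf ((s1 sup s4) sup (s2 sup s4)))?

s7

s12 ∨ s7 = s2
s7 ∨ s2 = s2
s10 ∧ s8 = s4
s13 ∨ s5 = s7
s4 ∨ s7 = s7
s2 ∧ s7 = s7
s3 ∨ s8 = s3
s3 ∧ s1 = s8
s1 ∨ s4 = s1
s2 ∨ s4 = s2
s1 ∨ s2 = s2
s8 ∧ s2 = s8
s7 ∨ s8 = s7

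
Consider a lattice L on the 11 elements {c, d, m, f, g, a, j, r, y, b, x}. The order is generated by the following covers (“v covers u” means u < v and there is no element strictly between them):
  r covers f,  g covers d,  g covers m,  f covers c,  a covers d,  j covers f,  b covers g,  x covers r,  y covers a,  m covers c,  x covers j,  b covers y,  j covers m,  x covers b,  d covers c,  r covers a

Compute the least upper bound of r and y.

Common upper bounds of {r, y}: x.
The least among these is x.

x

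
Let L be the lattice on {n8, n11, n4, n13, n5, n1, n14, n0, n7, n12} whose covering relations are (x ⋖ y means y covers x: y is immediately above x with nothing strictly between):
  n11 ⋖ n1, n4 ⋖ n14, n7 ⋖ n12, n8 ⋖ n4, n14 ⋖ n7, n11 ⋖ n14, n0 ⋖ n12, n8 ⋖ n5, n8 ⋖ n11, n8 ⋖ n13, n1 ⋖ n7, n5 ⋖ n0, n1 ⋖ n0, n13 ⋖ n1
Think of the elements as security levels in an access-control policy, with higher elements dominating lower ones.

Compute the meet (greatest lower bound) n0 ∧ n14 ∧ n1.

n11

Common lower bounds of {n0, n14, n1}: n11, n8.
The greatest among these is n11.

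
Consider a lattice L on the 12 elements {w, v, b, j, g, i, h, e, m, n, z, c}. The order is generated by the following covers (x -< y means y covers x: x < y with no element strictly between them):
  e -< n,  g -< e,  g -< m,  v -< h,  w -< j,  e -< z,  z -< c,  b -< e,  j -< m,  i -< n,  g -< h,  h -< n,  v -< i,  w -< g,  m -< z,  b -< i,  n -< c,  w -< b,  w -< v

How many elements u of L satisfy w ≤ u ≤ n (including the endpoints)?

8

The interval [w, n] = {b, e, g, h, i, n, v, w}, which has 8 elements.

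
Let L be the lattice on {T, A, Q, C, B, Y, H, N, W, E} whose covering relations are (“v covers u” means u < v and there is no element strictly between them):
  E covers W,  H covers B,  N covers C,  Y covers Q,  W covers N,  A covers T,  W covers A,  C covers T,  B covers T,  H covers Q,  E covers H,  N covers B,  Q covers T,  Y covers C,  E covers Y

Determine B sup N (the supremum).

N

Common upper bounds of {B, N}: E, N, W.
The least among these is N.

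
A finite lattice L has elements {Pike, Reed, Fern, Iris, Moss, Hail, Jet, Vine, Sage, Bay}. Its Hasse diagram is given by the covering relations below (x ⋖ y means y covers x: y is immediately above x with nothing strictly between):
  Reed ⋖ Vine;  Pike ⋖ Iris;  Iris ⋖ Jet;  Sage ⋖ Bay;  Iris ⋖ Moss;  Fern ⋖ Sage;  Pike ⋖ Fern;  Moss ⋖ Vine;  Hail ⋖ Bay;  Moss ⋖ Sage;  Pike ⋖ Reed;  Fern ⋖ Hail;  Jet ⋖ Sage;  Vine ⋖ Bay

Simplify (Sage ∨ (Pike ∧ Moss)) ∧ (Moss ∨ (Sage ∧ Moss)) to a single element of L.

Pike ∧ Moss = Pike
Sage ∨ Pike = Sage
Sage ∧ Moss = Moss
Moss ∨ Moss = Moss
Sage ∧ Moss = Moss

Moss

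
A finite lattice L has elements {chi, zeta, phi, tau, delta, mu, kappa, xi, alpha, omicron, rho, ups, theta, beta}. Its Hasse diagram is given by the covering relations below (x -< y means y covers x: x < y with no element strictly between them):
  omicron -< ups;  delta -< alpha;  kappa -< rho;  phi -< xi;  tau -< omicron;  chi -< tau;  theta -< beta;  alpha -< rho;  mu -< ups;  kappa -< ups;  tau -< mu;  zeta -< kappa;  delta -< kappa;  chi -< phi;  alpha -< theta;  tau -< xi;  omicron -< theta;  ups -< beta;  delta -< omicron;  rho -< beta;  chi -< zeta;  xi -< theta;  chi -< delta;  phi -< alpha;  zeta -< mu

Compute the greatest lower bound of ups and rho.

Common lower bounds of {ups, rho}: chi, delta, kappa, zeta.
The greatest among these is kappa.

kappa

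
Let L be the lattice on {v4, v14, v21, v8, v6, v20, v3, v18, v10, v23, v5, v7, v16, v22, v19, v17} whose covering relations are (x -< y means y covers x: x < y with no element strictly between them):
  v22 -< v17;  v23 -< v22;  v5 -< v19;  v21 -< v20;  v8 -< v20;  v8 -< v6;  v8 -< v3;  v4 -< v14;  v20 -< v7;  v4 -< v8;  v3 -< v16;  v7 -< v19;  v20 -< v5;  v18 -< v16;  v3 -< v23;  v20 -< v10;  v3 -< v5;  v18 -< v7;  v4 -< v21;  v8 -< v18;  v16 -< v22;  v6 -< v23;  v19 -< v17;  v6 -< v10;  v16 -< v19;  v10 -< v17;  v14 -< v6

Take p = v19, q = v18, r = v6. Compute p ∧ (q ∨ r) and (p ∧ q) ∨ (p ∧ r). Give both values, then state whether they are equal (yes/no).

v16; v18; no

q ∨ r = v22, so p ∧ (q ∨ r) = v19 ∧ v22 = v16.
p ∧ q = v18 and p ∧ r = v8, so (p ∧ q) ∨ (p ∧ r) = v18 ∨ v8 = v18.
Equal: no.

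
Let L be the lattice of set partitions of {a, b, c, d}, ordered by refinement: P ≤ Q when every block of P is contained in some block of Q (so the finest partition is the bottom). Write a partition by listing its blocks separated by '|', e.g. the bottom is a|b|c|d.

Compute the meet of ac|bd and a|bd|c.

a|bd|c

The meet (common refinement) of ac|bd and a|bd|c intersects blocks pairwise, giving a|bd|c.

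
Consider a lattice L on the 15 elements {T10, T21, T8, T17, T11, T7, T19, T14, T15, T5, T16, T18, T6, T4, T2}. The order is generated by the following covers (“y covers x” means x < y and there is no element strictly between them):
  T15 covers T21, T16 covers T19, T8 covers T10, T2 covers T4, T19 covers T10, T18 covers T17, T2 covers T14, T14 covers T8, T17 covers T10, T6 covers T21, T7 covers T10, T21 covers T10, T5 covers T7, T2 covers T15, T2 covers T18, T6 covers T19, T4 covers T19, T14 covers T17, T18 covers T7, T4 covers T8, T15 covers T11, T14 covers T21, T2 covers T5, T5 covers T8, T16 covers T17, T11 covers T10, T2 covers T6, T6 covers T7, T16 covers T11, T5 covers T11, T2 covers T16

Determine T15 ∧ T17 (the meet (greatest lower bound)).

Common lower bounds of {T15, T17}: T10.
The greatest among these is T10.

T10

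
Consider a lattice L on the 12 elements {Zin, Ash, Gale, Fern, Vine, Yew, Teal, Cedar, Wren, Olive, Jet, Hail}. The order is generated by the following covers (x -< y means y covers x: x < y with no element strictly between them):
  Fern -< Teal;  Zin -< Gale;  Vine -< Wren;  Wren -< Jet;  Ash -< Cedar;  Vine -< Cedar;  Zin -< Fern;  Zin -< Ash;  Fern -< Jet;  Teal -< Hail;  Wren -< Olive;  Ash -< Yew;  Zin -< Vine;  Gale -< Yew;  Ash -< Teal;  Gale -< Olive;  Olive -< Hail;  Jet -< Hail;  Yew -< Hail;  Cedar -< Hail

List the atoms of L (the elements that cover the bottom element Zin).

The atoms are exactly the elements that cover Zin: Ash, Fern, Gale, Vine.

Ash, Fern, Gale, Vine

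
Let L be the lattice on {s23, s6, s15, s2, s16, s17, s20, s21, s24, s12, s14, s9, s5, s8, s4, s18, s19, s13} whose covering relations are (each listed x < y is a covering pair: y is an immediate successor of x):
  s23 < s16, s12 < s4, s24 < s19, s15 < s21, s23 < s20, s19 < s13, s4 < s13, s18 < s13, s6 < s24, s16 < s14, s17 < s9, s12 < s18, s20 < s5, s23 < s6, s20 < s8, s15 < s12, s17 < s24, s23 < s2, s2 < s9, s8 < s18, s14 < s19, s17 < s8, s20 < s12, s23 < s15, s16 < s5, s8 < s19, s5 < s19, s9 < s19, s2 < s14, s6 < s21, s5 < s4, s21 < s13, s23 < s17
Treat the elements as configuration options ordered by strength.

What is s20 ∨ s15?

Common upper bounds of {s20, s15}: s12, s13, s18, s4.
The least among these is s12.

s12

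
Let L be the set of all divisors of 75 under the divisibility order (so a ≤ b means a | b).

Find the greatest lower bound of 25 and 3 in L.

1

In the divisibility order, the meet is the greatest common divisor: gcd(25, 3) = 1.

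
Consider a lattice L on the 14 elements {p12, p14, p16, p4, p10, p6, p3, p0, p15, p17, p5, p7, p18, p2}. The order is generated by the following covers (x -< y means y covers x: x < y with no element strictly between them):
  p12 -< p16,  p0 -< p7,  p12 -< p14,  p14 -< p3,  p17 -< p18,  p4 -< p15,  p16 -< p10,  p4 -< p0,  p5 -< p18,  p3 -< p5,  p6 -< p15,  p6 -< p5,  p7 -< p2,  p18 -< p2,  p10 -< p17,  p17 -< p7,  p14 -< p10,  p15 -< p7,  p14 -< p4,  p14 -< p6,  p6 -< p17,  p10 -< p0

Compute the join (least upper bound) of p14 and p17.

p17

Common upper bounds of {p14, p17}: p17, p18, p2, p7.
The least among these is p17.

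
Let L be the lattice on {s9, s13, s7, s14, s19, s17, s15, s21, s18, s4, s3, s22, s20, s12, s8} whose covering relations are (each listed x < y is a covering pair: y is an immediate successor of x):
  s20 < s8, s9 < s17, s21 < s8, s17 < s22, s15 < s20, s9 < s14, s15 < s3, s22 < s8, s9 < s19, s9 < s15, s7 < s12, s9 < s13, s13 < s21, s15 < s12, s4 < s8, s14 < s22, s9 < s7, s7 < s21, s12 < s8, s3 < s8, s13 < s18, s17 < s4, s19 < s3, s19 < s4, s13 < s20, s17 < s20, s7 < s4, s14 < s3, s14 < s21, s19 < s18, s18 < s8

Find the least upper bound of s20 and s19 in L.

Common upper bounds of {s20, s19}: s8.
The least among these is s8.

s8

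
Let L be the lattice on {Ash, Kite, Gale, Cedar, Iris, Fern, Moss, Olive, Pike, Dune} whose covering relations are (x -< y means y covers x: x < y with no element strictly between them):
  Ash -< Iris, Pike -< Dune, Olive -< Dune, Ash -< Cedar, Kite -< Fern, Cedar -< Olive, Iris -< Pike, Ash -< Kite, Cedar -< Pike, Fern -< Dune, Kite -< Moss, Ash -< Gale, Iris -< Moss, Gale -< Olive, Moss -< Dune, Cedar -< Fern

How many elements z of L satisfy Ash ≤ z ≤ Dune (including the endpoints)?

The interval [Ash, Dune] = {Ash, Cedar, Dune, Fern, Gale, Iris, Kite, Moss, Olive, Pike}, which has 10 elements.

10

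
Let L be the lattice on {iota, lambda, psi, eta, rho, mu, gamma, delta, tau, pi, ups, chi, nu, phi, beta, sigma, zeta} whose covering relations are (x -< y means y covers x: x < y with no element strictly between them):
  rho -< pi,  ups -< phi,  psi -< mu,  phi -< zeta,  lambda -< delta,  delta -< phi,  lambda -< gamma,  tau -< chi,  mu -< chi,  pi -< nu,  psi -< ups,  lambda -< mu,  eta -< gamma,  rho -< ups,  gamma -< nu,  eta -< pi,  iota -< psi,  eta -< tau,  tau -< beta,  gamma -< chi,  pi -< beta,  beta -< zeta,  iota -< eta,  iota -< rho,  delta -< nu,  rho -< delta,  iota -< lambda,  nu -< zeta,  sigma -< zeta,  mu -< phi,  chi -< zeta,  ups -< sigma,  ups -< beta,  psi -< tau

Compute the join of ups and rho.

Common upper bounds of {ups, rho}: beta, phi, sigma, ups, zeta.
The least among these is ups.

ups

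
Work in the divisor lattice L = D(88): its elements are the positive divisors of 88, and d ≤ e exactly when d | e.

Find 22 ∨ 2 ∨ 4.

44

In the divisibility order, the join is the least common multiple: lcm(22, 2, 4) = 44.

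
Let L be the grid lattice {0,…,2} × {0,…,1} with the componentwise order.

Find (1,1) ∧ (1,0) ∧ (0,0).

(0,0)

Common lower bounds of {(1,1), (1,0), (0,0)}: (0,0).
The greatest among these is (0,0).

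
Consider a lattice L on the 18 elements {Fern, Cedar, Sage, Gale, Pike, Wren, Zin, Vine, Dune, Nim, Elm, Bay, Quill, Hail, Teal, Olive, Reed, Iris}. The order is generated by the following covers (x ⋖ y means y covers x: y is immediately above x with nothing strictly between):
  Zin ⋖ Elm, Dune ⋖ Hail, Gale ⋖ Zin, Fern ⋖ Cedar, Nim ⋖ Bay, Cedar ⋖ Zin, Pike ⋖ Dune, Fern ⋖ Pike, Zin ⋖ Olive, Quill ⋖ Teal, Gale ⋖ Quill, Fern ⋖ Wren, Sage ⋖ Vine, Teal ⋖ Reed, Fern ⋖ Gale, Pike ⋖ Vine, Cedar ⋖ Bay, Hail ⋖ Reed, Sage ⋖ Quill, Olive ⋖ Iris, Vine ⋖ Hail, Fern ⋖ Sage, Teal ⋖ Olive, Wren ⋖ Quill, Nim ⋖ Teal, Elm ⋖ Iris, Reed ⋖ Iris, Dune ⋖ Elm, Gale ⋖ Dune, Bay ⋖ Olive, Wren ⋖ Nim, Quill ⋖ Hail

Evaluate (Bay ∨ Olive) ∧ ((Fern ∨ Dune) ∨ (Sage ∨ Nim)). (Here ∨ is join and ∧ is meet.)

Bay ∨ Olive = Olive
Fern ∨ Dune = Dune
Sage ∨ Nim = Teal
Dune ∨ Teal = Reed
Olive ∧ Reed = Teal

Teal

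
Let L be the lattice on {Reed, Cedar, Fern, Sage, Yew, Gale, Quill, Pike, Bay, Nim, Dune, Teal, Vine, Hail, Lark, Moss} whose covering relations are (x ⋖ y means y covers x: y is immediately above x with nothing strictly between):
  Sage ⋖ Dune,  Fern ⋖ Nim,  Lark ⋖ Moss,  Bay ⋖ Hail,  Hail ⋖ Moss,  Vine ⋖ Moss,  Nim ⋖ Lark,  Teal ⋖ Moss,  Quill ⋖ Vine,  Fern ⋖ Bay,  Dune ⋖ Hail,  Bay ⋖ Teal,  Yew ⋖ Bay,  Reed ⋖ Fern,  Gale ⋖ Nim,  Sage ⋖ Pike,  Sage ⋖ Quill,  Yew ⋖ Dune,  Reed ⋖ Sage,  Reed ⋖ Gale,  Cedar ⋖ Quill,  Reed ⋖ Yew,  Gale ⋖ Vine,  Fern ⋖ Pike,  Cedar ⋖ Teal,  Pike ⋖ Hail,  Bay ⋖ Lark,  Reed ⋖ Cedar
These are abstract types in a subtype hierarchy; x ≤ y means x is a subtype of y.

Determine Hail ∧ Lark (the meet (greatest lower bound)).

Bay

Common lower bounds of {Hail, Lark}: Bay, Fern, Reed, Yew.
The greatest among these is Bay.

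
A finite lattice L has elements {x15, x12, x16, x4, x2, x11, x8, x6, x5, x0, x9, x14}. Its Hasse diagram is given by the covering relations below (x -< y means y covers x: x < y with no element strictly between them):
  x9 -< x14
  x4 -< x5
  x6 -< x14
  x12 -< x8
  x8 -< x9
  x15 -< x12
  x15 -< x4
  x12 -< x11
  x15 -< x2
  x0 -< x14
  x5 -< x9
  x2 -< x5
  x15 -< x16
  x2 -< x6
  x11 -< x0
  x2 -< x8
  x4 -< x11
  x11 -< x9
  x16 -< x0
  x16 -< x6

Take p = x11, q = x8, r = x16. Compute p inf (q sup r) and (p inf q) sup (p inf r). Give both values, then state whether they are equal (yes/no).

x11; x12; no

q sup r = x14, so p inf (q sup r) = x11 inf x14 = x11.
p inf q = x12 and p inf r = x15, so (p inf q) sup (p inf r) = x12 sup x15 = x12.
Equal: no.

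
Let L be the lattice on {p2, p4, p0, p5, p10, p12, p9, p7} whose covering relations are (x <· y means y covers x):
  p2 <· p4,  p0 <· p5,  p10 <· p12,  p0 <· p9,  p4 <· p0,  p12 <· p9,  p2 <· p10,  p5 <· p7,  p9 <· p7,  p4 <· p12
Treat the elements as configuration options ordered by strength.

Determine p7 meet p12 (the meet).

Common lower bounds of {p7, p12}: p10, p12, p2, p4.
The greatest among these is p12.

p12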